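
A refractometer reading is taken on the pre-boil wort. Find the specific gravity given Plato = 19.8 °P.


SG = 259/(259 − P)
SG = 259/(259 − 19.8)

1.0828


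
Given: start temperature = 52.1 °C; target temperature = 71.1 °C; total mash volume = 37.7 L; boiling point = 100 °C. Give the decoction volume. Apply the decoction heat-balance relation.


V_dec = V_total·(T_target − T_start)/(T_boil − T_start)
V_dec = 37.7·(71.1 − 52.1)/(100 − 52.1)

14.9541 L


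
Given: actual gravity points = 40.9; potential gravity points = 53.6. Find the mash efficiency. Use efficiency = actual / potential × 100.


efficiency = 40.9 / 53.6 × 100

76.3060 %


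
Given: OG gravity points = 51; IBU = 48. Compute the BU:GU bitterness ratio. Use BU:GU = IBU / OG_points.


BU:GU = 48 / 51

0.9412


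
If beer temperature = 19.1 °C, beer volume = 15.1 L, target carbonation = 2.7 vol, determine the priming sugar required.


residual = 14.695·(0.01821 + 0.09011·e^(−0.04·T));  sugar = (target − residual)·4.0·V
residual = 14.695·(0.01821 + 0.09011·e^(−0.04·19.1)) = 0.8844
sugar = (2.7 − 0.8844)·4.0·15.1

109.6627 g


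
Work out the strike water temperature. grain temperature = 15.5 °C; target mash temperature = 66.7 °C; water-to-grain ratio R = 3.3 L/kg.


T_strike = (0.41/R)·(T_mash − T_grain) + T_mash
T_strike = (0.41/3.3)·(66.7 − 15.5) + 66.7

73.0612 °C


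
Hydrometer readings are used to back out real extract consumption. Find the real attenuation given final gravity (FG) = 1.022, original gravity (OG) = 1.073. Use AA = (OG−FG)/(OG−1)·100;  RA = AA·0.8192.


AA = (1.073 − 1.022)/(1.073 − 1)·100 = 69.8630
RA = 69.8630·0.8192

57.2318 %


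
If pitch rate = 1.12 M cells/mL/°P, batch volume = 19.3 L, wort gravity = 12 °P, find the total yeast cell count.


cells (billions) = rate · V_L · °P
cells = 1.12 · 19.3 · 12

259.3920 billion cells


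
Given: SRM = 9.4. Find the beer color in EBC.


EBC = SRM · 1.97
EBC = 9.4 · 1.97

18.5180 EBC


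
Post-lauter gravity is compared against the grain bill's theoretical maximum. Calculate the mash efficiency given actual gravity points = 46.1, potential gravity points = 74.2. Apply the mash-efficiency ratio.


efficiency = actual / potential × 100
efficiency = 46.1 / 74.2 × 100

62.1294 %


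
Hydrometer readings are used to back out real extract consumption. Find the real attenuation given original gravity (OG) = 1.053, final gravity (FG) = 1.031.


AA = (OG−FG)/(OG−1)·100;  RA = AA·0.8192
AA = (1.053 − 1.031)/(1.053 − 1)·100 = 41.5094
RA = 41.5094·0.8192

34.0045 %


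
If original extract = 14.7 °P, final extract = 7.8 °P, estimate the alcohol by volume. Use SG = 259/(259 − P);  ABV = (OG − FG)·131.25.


OG = 259/(259 − 14.7) = 1.0602
FG = 259/(259 − 7.8) = 1.0311
ABV = (1.0602 − 1.0311)·131.25

3.8221 % ABV


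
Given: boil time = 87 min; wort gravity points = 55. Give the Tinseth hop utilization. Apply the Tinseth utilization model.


U = 1.65·0.000125^(GP/1000) · (1 − e^(−0.04·t))/4.15
bigness = 1.65·0.000125^(55/1000) = 1.0065
boil_factor = (1 − e^(−0.04·87))/4.15 = 0.2335
U = 1.0065 · 0.2335

0.2351


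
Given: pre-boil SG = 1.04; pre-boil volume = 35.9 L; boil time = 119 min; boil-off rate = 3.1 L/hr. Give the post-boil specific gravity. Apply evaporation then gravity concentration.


V_post = V_pre − rate·(t/60);  SG_post = 1 + (SG_pre−1)·V_pre/V_post
V_post = 35.9 − 3.1·(119/60) = 29.7517
SG_post = 1 + (1.04 − 1)·35.9/29.7517

1.0483


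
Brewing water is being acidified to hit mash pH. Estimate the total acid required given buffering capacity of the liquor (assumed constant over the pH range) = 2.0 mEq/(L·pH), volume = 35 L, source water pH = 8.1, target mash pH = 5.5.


acid = buffering capacity · (pH_source − pH_target) · V
acid = 2.0 · (8.1 − 5.5) · 35

182.0000 mEq


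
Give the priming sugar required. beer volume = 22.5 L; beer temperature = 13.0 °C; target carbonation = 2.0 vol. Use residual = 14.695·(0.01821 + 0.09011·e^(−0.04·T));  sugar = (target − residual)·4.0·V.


residual = 14.695·(0.01821 + 0.09011·e^(−0.04·13.0)) = 1.0548
sugar = (2.0 − 1.0548)·4.0·22.5

85.0644 g


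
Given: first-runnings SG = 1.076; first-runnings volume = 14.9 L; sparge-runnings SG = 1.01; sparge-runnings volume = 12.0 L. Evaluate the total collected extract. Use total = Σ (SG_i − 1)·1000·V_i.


first = (1.076 − 1)·1000·14.9 = 1132.4000
sparge = (1.01 − 1)·1000·12.0 = 120.0000
total = 1132.4000 + 120.0000

1252.4000 gravity·L


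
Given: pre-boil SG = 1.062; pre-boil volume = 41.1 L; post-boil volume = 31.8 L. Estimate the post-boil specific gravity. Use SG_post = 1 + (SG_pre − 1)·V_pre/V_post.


pts_pre = (1.062 − 1)·1000 = 62.0000
pts_post = 62.0000·41.1/31.8 = 80.1321
SG_post = 1 + 80.1321/1000

1.0801


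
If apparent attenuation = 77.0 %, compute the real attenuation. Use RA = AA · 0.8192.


RA = 77.0 · 0.8192

63.0784 %


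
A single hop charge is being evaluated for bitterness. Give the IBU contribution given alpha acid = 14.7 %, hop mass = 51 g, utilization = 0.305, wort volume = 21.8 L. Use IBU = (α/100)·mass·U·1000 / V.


IBU = (14.7/100)·51·0.305·1000 / 21.8

104.8892 IBU


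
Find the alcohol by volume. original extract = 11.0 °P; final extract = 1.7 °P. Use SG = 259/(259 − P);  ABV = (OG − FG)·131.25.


OG = 259/(259 − 11.0) = 1.0444
FG = 259/(259 − 1.7) = 1.0066
ABV = (1.0444 − 1.0066)·131.25

4.9544 % ABV


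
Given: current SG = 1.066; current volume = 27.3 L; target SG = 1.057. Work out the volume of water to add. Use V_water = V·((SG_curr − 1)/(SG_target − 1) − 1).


V_water = 27.3·((1.066 − 1)/(1.057 − 1) − 1)

4.3105 L


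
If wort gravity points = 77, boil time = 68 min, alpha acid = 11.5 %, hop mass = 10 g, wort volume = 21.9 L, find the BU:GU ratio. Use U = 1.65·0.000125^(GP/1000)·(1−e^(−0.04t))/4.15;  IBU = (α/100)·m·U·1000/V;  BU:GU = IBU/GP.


U = 1.65·0.000125^(77/1000)·(1−e^(−0.04·68))/4.15 = 0.1859
IBU = (11.5/100)·10·0.1859·1000/21.9 = 9.7624
BU:GU = 9.7624/77

0.1268


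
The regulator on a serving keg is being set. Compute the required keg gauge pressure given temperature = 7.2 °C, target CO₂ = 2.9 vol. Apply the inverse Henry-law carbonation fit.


psi = vols/(0.01821 + 0.09011·e^(−0.04·T)) − 14.695
psi = 2.9/(0.01821 + 0.09011·e^(−0.04·7.2)) − 14.695

19.1160 psi


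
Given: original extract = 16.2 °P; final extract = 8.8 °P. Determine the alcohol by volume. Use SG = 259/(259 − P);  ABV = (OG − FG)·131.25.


OG = 259/(259 − 16.2) = 1.0667
FG = 259/(259 − 8.8) = 1.0352
ABV = (1.0667 − 1.0352)·131.25

4.1409 % ABV


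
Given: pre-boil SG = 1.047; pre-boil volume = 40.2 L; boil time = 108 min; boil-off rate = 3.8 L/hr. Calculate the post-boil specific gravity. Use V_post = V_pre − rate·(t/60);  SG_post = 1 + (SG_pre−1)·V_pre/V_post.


V_post = 40.2 − 3.8·(108/60) = 33.3600
SG_post = 1 + (1.047 − 1)·40.2/33.3600

1.0566


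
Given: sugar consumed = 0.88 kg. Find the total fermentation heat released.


Q = m_sugar · 590 kJ/kg
Q = 0.88 · 590

519.2000 kJ


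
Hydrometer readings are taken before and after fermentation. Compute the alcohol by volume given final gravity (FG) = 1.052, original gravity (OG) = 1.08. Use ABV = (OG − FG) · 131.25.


ABV = (1.08 − 1.052) · 131.25

3.6750 % ABV


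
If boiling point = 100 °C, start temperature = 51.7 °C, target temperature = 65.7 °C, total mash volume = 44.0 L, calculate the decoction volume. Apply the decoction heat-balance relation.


V_dec = V_total·(T_target − T_start)/(T_boil − T_start)
V_dec = 44.0·(65.7 − 51.7)/(100 − 51.7)

12.7536 L


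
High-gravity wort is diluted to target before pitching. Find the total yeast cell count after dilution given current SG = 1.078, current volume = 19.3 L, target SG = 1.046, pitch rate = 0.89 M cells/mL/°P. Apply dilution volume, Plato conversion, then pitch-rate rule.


V_w = V·((SG_c−1)/(SG_t−1)−1);  °P = 259 − 259/SG_t;  cells = rate·(V+V_w)·°P
V_w = 19.3·((1.078−1)/(1.046−1)−1) = 13.4261
V_final = 19.3 + 13.4261 = 32.7261
°P = 259 − 259/1.046 = 11.3901
cells = 0.89·32.7261·11.3901

331.7493 billion cells


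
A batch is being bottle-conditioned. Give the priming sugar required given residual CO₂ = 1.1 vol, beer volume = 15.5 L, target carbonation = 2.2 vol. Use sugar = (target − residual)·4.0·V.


sugar = (2.2 − 1.1)·4.0·15.5

68.2000 g


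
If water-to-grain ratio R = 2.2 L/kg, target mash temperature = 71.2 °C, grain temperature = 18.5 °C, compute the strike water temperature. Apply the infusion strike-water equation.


T_strike = (0.41/R)·(T_mash − T_grain) + T_mash
T_strike = (0.41/2.2)·(71.2 − 18.5) + 71.2

81.0214 °C


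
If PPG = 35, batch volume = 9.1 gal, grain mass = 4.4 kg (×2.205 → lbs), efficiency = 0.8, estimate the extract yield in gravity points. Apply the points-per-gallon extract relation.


points = lbs × PPG × eff / vol
lbs = 4.4 × 2.205 = 9.7020
points = 9.7020 × 35 × 0.8 / 9.1

29.8523 points


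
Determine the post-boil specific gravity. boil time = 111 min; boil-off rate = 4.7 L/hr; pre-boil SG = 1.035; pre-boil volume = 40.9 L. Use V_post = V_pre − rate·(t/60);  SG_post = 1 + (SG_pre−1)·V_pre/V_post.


V_post = 40.9 − 4.7·(111/60) = 32.2050
SG_post = 1 + (1.035 − 1)·40.9/32.2050

1.0444


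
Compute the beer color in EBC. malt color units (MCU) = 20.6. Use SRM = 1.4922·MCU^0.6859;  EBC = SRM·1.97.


SRM = 1.4922·20.6^0.6859 = 11.8853
EBC = 11.8853·1.97

23.4140 EBC


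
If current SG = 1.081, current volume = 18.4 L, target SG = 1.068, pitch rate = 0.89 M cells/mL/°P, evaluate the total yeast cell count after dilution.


V_w = V·((SG_c−1)/(SG_t−1)−1);  °P = 259 − 259/SG_t;  cells = rate·(V+V_w)·°P
V_w = 18.4·((1.081−1)/(1.068−1)−1) = 3.5176
V_final = 18.4 + 3.5176 = 21.9176
°P = 259 − 259/1.068 = 16.4906
cells = 0.89·21.9176·16.4906

321.6780 billion cells


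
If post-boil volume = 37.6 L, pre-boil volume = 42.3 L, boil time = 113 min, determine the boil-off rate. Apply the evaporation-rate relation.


rate = (V_pre − V_post) / (t_min/60)
rate = (42.3 − 37.6) / (113/60)

2.4956 L/hr


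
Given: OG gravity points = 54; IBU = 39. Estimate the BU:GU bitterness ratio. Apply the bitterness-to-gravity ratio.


BU:GU = IBU / OG_points
BU:GU = 39 / 54

0.7222


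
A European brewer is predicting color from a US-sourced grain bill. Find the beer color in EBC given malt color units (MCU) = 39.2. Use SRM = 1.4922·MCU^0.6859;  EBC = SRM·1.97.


SRM = 1.4922·39.2^0.6859 = 18.4783
EBC = 18.4783·1.97

36.4022 EBC


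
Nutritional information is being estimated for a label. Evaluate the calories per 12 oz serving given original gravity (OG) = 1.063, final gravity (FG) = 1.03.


ABW = (OG−FG)·131.25·0.79/FG;  °P = 259 − 259/SG (for OG→OE and FG→AE);  RE = 0.1808·OE + 0.8192·AE;  Cal = (6.9·ABW + 4·(RE−0.1))·FG·3.55
ABW = (1.063 − 1.03)·131.25·0.79/1.03 = 3.3220
OE = 259 − 259/1.063 = 15.3500 °P
AE = 259 − 259/1.03 = 7.5437 °P
RE = 0.1808·15.3500 + 0.8192·7.5437 = 8.9551 °P
Cal = (6.9·3.3220 + 4·(8.9551−0.1))·1.03·3.55

213.3284 kcal


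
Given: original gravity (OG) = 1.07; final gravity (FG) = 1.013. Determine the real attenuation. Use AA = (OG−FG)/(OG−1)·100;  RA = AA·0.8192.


AA = (1.07 − 1.013)/(1.07 − 1)·100 = 81.4286
RA = 81.4286·0.8192

66.7063 %


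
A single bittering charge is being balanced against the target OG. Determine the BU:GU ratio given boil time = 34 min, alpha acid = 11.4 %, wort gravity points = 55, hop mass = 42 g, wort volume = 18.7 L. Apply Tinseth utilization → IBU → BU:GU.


U = 1.65·0.000125^(GP/1000)·(1−e^(−0.04t))/4.15;  IBU = (α/100)·m·U·1000/V;  BU:GU = IBU/GP
U = 1.65·0.000125^(55/1000)·(1−e^(−0.04·34))/4.15 = 0.1803
IBU = (11.4/100)·42·0.1803·1000/18.7 = 46.1600
BU:GU = 46.1600/55

0.8393


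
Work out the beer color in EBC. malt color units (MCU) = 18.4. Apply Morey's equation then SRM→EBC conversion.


SRM = 1.4922·MCU^0.6859;  EBC = SRM·1.97
SRM = 1.4922·18.4^0.6859 = 10.9993
EBC = 10.9993·1.97

21.6686 EBC


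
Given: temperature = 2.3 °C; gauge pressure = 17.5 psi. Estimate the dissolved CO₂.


vols = (P + 14.695)·(0.01821 + 0.09011·e^(−0.04·T))
vols = (17.5 + 14.695)·(0.01821 + 0.09011·e^(−0.04·2.3))

3.2324 volumes


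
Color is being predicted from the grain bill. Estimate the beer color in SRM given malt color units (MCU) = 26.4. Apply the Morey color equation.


SRM = 1.4922 · MCU^0.6859
SRM = 1.4922 · 26.4^0.6859

14.0898 SRM


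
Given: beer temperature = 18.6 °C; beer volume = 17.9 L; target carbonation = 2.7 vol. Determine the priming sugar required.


residual = 14.695·(0.01821 + 0.09011·e^(−0.04·T));  sugar = (target − residual)·4.0·V
residual = 14.695·(0.01821 + 0.09011·e^(−0.04·18.6)) = 0.8969
sugar = (2.7 − 0.8969)·4.0·17.9

129.1054 g


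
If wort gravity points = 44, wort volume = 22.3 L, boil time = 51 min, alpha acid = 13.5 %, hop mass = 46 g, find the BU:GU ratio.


U = 1.65·0.000125^(GP/1000)·(1−e^(−0.04t))/4.15;  IBU = (α/100)·m·U·1000/V;  BU:GU = IBU/GP
U = 1.65·0.000125^(44/1000)·(1−e^(−0.04·51))/4.15 = 0.2329
IBU = (13.5/100)·46·0.2329·1000/22.3 = 64.8622
BU:GU = 64.8622/44

1.4741


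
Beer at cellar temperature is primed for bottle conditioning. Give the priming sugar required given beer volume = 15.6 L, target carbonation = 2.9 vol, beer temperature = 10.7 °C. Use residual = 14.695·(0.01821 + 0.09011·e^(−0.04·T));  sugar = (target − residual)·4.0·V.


residual = 14.695·(0.01821 + 0.09011·e^(−0.04·10.7)) = 1.1307
sugar = (2.9 − 1.1307)·4.0·15.6

110.4041 g


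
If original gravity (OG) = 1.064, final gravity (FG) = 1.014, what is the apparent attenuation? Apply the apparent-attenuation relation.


AA = (OG − FG)/(OG − 1) · 100
AA = (1.064 − 1.014)/(1.064 − 1) · 100

78.1250 %


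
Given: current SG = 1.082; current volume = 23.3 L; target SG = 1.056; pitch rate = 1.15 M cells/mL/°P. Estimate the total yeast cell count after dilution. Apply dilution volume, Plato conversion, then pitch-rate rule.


V_w = V·((SG_c−1)/(SG_t−1)−1);  °P = 259 − 259/SG_t;  cells = rate·(V+V_w)·°P
V_w = 23.3·((1.082−1)/(1.056−1)−1) = 10.8179
V_final = 23.3 + 10.8179 = 34.1179
°P = 259 − 259/1.056 = 13.7348
cells = 1.15·34.1179·13.7348

538.8941 billion cells


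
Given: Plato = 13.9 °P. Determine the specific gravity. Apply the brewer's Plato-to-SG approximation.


SG = 259/(259 − P)
SG = 259/(259 − 13.9)

1.0567


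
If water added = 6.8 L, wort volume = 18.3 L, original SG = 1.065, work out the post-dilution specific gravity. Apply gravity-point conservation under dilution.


SG_new = 1 + (SG_old − 1)·V_old/(V_old + V_water)
pts = (1.065 − 1)·1000·18.3/(18.3 + 6.8) = 47.3904
SG_new = 1 + 47.3904/1000

1.0474


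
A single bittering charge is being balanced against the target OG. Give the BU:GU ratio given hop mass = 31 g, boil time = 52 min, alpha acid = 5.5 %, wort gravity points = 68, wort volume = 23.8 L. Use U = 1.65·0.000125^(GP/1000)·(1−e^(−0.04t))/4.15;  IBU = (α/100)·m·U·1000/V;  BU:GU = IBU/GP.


U = 1.65·0.000125^(68/1000)·(1−e^(−0.04·52))/4.15 = 0.1888
IBU = (5.5/100)·31·0.1888·1000/23.8 = 13.5274
BU:GU = 13.5274/68

0.1989


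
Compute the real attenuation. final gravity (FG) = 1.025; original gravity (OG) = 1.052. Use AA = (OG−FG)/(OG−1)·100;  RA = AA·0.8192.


AA = (1.052 − 1.025)/(1.052 − 1)·100 = 51.9231
RA = 51.9231·0.8192

42.5354 %


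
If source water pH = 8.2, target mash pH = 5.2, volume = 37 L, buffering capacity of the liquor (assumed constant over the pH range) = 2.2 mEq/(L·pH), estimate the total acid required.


acid = buffering capacity · (pH_source − pH_target) · V
acid = 2.2 · (8.2 − 5.2) · 37

244.2000 mEq


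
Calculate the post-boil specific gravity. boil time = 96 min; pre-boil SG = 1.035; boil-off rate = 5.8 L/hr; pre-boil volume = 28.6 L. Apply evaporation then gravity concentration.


V_post = V_pre − rate·(t/60);  SG_post = 1 + (SG_pre−1)·V_pre/V_post
V_post = 28.6 − 5.8·(96/60) = 19.3200
SG_post = 1 + (1.035 − 1)·28.6/19.3200

1.0518


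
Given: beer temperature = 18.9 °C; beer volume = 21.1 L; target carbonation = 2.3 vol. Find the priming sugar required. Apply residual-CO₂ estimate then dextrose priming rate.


residual = 14.695·(0.01821 + 0.09011·e^(−0.04·T));  sugar = (target − residual)·4.0·V
residual = 14.695·(0.01821 + 0.09011·e^(−0.04·18.9)) = 0.8893
sugar = (2.3 − 0.8893)·4.0·21.1

119.0592 g


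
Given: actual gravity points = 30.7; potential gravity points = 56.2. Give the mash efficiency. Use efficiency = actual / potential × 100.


efficiency = 30.7 / 56.2 × 100

54.6263 %


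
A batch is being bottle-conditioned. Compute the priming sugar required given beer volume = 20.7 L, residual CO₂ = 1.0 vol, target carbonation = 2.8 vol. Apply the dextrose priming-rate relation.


sugar = (target − residual)·4.0·V
sugar = (2.8 − 1.0)·4.0·20.7

149.0400 g


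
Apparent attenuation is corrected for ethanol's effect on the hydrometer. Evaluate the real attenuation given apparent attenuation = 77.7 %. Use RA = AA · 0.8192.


RA = 77.7 · 0.8192

63.6518 %


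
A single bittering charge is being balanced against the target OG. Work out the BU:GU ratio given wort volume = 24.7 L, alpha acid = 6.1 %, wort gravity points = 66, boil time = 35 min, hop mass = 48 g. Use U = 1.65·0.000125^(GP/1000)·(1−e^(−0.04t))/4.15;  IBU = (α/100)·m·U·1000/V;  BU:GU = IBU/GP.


U = 1.65·0.000125^(66/1000)·(1−e^(−0.04·35))/4.15 = 0.1655
IBU = (6.1/100)·48·0.1655·1000/24.7 = 19.6216
BU:GU = 19.6216/66

0.2973


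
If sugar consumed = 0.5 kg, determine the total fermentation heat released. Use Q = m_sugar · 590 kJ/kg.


Q = 0.5 · 590

295.0000 kJ


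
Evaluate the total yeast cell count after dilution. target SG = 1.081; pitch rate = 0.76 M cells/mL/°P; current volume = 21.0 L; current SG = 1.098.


V_w = V·((SG_c−1)/(SG_t−1)−1);  °P = 259 − 259/SG_t;  cells = rate·(V+V_w)·°P
V_w = 21.0·((1.098−1)/(1.081−1)−1) = 4.4074
V_final = 21.0 + 4.4074 = 25.4074
°P = 259 − 259/1.081 = 19.4070
cells = 0.76·25.4074·19.4070

374.7426 billion cells


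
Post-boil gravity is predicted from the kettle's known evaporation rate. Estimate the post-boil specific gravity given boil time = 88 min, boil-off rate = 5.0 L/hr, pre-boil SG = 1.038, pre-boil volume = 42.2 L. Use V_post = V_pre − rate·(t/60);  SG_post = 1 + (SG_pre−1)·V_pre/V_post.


V_post = 42.2 − 5.0·(88/60) = 34.8667
SG_post = 1 + (1.038 − 1)·42.2/34.8667

1.0460


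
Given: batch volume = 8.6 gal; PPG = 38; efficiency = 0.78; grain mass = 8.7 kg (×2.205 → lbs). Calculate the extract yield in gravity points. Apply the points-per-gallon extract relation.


points = lbs × PPG × eff / vol
lbs = 8.7 × 2.205 = 19.1835
points = 19.1835 × 38 × 0.78 / 8.6

66.1162 points


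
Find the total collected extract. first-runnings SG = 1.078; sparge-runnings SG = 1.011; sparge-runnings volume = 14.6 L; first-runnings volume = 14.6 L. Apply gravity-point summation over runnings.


total = Σ (SG_i − 1)·1000·V_i
first = (1.078 − 1)·1000·14.6 = 1138.8000
sparge = (1.011 − 1)·1000·14.6 = 160.6000
total = 1138.8000 + 160.6000

1299.4000 gravity·L


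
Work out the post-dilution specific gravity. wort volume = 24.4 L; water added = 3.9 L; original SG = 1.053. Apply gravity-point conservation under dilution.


SG_new = 1 + (SG_old − 1)·V_old/(V_old + V_water)
pts = (1.053 − 1)·1000·24.4/(24.4 + 3.9) = 45.6961
SG_new = 1 + 45.6961/1000

1.0457


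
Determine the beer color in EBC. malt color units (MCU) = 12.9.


SRM = 1.4922·MCU^0.6859;  EBC = SRM·1.97
SRM = 1.4922·12.9^0.6859 = 8.6215
EBC = 8.6215·1.97

16.9843 EBC


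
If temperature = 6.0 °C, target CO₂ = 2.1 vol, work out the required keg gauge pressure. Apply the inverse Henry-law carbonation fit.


psi = vols/(0.01821 + 0.09011·e^(−0.04·T)) − 14.695
psi = 2.1/(0.01821 + 0.09011·e^(−0.04·6.0)) − 14.695

8.8759 psi


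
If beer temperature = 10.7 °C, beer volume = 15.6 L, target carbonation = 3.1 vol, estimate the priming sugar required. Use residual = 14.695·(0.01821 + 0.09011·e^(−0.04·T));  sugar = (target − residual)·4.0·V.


residual = 14.695·(0.01821 + 0.09011·e^(−0.04·10.7)) = 1.1307
sugar = (3.1 − 1.1307)·4.0·15.6

122.8841 g


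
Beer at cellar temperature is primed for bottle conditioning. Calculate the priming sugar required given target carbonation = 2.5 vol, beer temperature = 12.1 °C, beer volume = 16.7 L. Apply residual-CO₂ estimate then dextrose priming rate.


residual = 14.695·(0.01821 + 0.09011·e^(−0.04·T));  sugar = (target − residual)·4.0·V
residual = 14.695·(0.01821 + 0.09011·e^(−0.04·12.1)) = 1.0837
sugar = (2.5 − 1.0837)·4.0·16.7

94.6090 g


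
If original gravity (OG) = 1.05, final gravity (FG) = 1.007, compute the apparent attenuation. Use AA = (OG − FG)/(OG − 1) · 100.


AA = (1.05 − 1.007)/(1.05 − 1) · 100

86.0000 %


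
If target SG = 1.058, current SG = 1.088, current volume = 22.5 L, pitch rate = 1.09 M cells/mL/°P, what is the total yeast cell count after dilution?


V_w = V·((SG_c−1)/(SG_t−1)−1);  °P = 259 − 259/SG_t;  cells = rate·(V+V_w)·°P
V_w = 22.5·((1.088−1)/(1.058−1)−1) = 11.6379
V_final = 22.5 + 11.6379 = 34.1379
°P = 259 − 259/1.058 = 14.1985
cells = 1.09·34.1379·14.1985

528.3306 billion cells


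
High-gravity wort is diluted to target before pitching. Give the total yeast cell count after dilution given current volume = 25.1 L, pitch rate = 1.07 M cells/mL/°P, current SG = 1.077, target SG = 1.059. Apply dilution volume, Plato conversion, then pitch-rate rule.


V_w = V·((SG_c−1)/(SG_t−1)−1);  °P = 259 − 259/SG_t;  cells = rate·(V+V_w)·°P
V_w = 25.1·((1.077−1)/(1.059−1)−1) = 7.6576
V_final = 25.1 + 7.6576 = 32.7576
°P = 259 − 259/1.059 = 14.4297
cells = 1.07·32.7576·14.4297

505.7688 billion cells


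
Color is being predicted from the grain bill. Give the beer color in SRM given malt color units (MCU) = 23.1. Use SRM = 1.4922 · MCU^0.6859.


SRM = 1.4922 · 23.1^0.6859

12.8567 SRM


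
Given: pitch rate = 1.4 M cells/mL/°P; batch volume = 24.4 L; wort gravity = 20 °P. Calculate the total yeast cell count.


cells (billions) = rate · V_L · °P
cells = 1.4 · 24.4 · 20

683.2000 billion cells


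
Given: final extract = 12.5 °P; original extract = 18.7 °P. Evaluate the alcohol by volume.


SG = 259/(259 − P);  ABV = (OG − FG)·131.25
OG = 259/(259 − 18.7) = 1.0778
FG = 259/(259 − 12.5) = 1.0507
ABV = (1.0778 − 1.0507)·131.25

3.5581 % ABV


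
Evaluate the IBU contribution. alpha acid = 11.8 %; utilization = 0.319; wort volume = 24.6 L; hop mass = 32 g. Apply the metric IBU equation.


IBU = (α/100)·mass·U·1000 / V
IBU = (11.8/100)·32·0.319·1000 / 24.6

48.9652 IBU


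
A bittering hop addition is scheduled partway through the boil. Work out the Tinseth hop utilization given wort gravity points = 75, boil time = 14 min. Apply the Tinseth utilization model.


U = 1.65·0.000125^(GP/1000) · (1 − e^(−0.04·t))/4.15
bigness = 1.65·0.000125^(75/1000) = 0.8409
boil_factor = (1 − e^(−0.04·14))/4.15 = 0.1033
U = 0.8409 · 0.1033

0.0869


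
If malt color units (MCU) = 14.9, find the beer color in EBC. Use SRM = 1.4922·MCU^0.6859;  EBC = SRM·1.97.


SRM = 1.4922·14.9^0.6859 = 9.5173
EBC = 9.5173·1.97

18.7492 EBC


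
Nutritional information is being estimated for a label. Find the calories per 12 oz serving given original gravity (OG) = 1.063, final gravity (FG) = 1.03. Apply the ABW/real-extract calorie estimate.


ABW = (OG−FG)·131.25·0.79/FG;  °P = 259 − 259/SG (for OG→OE and FG→AE);  RE = 0.1808·OE + 0.8192·AE;  Cal = (6.9·ABW + 4·(RE−0.1))·FG·3.55
ABW = (1.063 − 1.03)·131.25·0.79/1.03 = 3.3220
OE = 259 − 259/1.063 = 15.3500 °P
AE = 259 − 259/1.03 = 7.5437 °P
RE = 0.1808·15.3500 + 0.8192·7.5437 = 8.9551 °P
Cal = (6.9·3.3220 + 4·(8.9551−0.1))·1.03·3.55

213.3284 kcal


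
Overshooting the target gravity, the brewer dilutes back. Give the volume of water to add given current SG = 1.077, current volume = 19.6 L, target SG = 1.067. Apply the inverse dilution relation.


V_water = V·((SG_curr − 1)/(SG_target − 1) − 1)
V_water = 19.6·((1.077 − 1)/(1.067 − 1) − 1)

2.9254 L


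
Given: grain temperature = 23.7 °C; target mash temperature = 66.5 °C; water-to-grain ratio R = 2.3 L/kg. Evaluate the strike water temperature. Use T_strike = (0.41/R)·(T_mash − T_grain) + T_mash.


T_strike = (0.41/2.3)·(66.5 − 23.7) + 66.5

74.1296 °C


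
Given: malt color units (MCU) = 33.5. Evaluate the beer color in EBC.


SRM = 1.4922·MCU^0.6859;  EBC = SRM·1.97
SRM = 1.4922·33.5^0.6859 = 16.5903
EBC = 16.5903·1.97

32.6830 EBC


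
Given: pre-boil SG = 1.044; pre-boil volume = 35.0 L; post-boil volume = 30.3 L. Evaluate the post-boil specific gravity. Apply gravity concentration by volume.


SG_post = 1 + (SG_pre − 1)·V_pre/V_post
pts_pre = (1.044 − 1)·1000 = 44.0000
pts_post = 44.0000·35.0/30.3 = 50.8251
SG_post = 1 + 50.8251/1000

1.0508


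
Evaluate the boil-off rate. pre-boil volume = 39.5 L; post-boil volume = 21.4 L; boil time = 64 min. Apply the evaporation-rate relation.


rate = (V_pre − V_post) / (t_min/60)
rate = (39.5 − 21.4) / (64/60)

16.9688 L/hr


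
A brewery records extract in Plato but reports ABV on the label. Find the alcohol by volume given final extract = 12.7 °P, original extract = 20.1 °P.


SG = 259/(259 − P);  ABV = (OG − FG)·131.25
OG = 259/(259 − 20.1) = 1.0841
FG = 259/(259 − 12.7) = 1.0516
ABV = (1.0841 − 1.0516)·131.25

4.2751 % ABV


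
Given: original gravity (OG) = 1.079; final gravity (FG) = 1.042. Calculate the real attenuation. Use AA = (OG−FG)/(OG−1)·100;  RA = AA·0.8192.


AA = (1.079 − 1.042)/(1.079 − 1)·100 = 46.8354
RA = 46.8354·0.8192

38.3676 %


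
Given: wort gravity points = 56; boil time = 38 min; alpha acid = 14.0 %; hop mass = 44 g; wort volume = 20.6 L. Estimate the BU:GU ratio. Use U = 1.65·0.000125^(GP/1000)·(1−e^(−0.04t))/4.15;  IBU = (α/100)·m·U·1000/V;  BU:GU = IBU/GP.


U = 1.65·0.000125^(56/1000)·(1−e^(−0.04·38))/4.15 = 0.1878
IBU = (14.0/100)·44·0.1878·1000/20.6 = 56.1549
BU:GU = 56.1549/56

1.0028


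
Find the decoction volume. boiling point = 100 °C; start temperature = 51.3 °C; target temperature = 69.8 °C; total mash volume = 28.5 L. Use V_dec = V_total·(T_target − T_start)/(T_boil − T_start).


V_dec = 28.5·(69.8 − 51.3)/(100 − 51.3)

10.8265 L


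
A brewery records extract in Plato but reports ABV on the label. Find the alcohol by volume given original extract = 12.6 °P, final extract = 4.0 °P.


SG = 259/(259 − P);  ABV = (OG − FG)·131.25
OG = 259/(259 − 12.6) = 1.0511
FG = 259/(259 − 4.0) = 1.0157
ABV = (1.0511 − 1.0157)·131.25

4.6528 % ABV


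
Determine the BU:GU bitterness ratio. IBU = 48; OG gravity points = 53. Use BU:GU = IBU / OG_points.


BU:GU = 48 / 53

0.9057


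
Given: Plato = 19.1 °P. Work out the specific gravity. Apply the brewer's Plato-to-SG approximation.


SG = 259/(259 − P)
SG = 259/(259 − 19.1)

1.0796


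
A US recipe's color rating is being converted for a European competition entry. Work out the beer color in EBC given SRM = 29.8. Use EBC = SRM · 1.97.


EBC = 29.8 · 1.97

58.7060 EBC


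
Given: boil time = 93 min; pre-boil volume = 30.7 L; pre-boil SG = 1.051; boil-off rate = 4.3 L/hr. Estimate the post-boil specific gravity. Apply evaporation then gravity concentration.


V_post = V_pre − rate·(t/60);  SG_post = 1 + (SG_pre−1)·V_pre/V_post
V_post = 30.7 − 4.3·(93/60) = 24.0350
SG_post = 1 + (1.051 − 1)·30.7/24.0350

1.0651


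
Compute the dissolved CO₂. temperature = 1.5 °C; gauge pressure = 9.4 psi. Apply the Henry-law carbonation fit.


vols = (P + 14.695)·(0.01821 + 0.09011·e^(−0.04·T))
vols = (9.4 + 14.695)·(0.01821 + 0.09011·e^(−0.04·1.5))

2.4835 volumes


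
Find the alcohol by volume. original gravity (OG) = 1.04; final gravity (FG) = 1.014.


ABV = (OG − FG) · 131.25
ABV = (1.04 − 1.014) · 131.25

3.4125 % ABV


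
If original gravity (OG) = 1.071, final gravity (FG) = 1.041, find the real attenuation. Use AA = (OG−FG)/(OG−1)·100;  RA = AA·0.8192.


AA = (1.071 − 1.041)/(1.071 − 1)·100 = 42.2535
RA = 42.2535·0.8192

34.6141 %


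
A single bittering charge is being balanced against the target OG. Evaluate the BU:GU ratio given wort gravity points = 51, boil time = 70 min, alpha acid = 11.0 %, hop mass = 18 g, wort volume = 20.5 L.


U = 1.65·0.000125^(GP/1000)·(1−e^(−0.04t))/4.15;  IBU = (α/100)·m·U·1000/V;  BU:GU = IBU/GP
U = 1.65·0.000125^(51/1000)·(1−e^(−0.04·70))/4.15 = 0.2361
IBU = (11.0/100)·18·0.2361·1000/20.5 = 22.8057
BU:GU = 22.8057/51

0.4472


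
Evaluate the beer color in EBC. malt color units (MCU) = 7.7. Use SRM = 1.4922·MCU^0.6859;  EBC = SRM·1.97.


SRM = 1.4922·7.7^0.6859 = 6.0516
EBC = 6.0516·1.97

11.9217 EBC


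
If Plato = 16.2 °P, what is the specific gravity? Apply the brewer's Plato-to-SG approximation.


SG = 259/(259 − P)
SG = 259/(259 − 16.2)

1.0667


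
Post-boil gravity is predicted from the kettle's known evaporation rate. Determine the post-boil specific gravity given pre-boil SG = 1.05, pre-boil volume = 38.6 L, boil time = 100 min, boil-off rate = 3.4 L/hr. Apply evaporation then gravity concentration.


V_post = V_pre − rate·(t/60);  SG_post = 1 + (SG_pre−1)·V_pre/V_post
V_post = 38.6 − 3.4·(100/60) = 32.9333
SG_post = 1 + (1.05 − 1)·38.6/32.9333

1.0586


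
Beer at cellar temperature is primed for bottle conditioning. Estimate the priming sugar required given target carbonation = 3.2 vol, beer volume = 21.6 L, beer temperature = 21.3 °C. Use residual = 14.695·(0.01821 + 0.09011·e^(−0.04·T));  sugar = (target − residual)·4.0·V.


residual = 14.695·(0.01821 + 0.09011·e^(−0.04·21.3)) = 0.8324
sugar = (3.2 − 0.8324)·4.0·21.6

204.5577 g


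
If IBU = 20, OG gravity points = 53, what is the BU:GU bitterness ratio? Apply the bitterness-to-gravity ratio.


BU:GU = IBU / OG_points
BU:GU = 20 / 53

0.3774


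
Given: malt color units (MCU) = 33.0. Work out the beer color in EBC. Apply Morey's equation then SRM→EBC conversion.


SRM = 1.4922·MCU^0.6859;  EBC = SRM·1.97
SRM = 1.4922·33.0^0.6859 = 16.4201
EBC = 16.4201·1.97

32.3476 EBC


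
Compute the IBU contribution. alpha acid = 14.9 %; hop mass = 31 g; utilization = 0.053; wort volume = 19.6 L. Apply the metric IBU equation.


IBU = (α/100)·mass·U·1000 / V
IBU = (14.9/100)·31·0.053·1000 / 19.6

12.4902 IBU


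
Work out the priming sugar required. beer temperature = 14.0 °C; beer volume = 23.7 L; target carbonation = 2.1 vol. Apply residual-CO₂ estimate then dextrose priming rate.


residual = 14.695·(0.01821 + 0.09011·e^(−0.04·T));  sugar = (target − residual)·4.0·V
residual = 14.695·(0.01821 + 0.09011·e^(−0.04·14.0)) = 1.0240
sugar = (2.1 − 1.0240)·4.0·23.7

102.0075 g


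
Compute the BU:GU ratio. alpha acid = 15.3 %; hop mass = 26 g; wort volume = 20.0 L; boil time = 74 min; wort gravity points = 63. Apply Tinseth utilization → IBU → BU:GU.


U = 1.65·0.000125^(GP/1000)·(1−e^(−0.04t))/4.15;  IBU = (α/100)·m·U·1000/V;  BU:GU = IBU/GP
U = 1.65·0.000125^(63/1000)·(1−e^(−0.04·74))/4.15 = 0.2140
IBU = (15.3/100)·26·0.2140·1000/20.0 = 42.5664
BU:GU = 42.5664/63

0.6757


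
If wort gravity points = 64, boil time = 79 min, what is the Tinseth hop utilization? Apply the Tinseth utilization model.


U = 1.65·0.000125^(GP/1000) · (1 − e^(−0.04·t))/4.15
bigness = 1.65·0.000125^(64/1000) = 0.9283
boil_factor = (1 − e^(−0.04·79))/4.15 = 0.2307
U = 0.9283 · 0.2307

0.2142


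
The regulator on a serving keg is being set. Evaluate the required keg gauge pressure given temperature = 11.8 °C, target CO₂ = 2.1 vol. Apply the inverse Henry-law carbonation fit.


psi = vols/(0.01821 + 0.09011·e^(−0.04·T)) − 14.695
psi = 2.1/(0.01821 + 0.09011·e^(−0.04·11.8)) − 14.695

13.5246 psi


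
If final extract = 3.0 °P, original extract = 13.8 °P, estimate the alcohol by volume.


SG = 259/(259 − P);  ABV = (OG − FG)·131.25
OG = 259/(259 − 13.8) = 1.0563
FG = 259/(259 − 3.0) = 1.0117
ABV = (1.0563 − 1.0117)·131.25

5.8487 % ABV


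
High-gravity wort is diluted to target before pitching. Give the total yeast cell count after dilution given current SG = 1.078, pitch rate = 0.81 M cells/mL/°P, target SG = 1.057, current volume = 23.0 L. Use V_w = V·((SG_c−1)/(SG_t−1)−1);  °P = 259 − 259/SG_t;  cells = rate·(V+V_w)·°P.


V_w = 23.0·((1.078−1)/(1.057−1)−1) = 8.4737
V_final = 23.0 + 8.4737 = 31.4737
°P = 259 − 259/1.057 = 13.9669
cells = 0.81·31.4737·13.9669

356.0674 billion cells


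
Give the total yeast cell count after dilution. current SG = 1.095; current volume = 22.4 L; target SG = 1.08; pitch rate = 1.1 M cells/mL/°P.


V_w = V·((SG_c−1)/(SG_t−1)−1);  °P = 259 − 259/SG_t;  cells = rate·(V+V_w)·°P
V_w = 22.4·((1.095−1)/(1.08−1)−1) = 4.2000
V_final = 22.4 + 4.2000 = 26.6000
°P = 259 − 259/1.08 = 19.1852
cells = 1.1·26.6000·19.1852

561.3585 billion cells


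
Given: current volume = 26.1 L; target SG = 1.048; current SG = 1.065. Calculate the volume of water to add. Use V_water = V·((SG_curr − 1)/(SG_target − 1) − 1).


V_water = 26.1·((1.065 − 1)/(1.048 − 1) − 1)

9.2437 L


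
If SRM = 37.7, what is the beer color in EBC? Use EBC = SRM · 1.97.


EBC = 37.7 · 1.97

74.2690 EBC


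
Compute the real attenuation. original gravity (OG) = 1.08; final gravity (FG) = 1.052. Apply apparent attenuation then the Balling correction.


AA = (OG−FG)/(OG−1)·100;  RA = AA·0.8192
AA = (1.08 − 1.052)/(1.08 − 1)·100 = 35.0000
RA = 35.0000·0.8192

28.6720 %


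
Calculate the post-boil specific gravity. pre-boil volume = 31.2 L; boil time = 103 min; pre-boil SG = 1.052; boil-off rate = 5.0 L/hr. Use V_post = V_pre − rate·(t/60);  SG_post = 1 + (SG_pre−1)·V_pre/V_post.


V_post = 31.2 − 5.0·(103/60) = 22.6167
SG_post = 1 + (1.052 − 1)·31.2/22.6167

1.0717


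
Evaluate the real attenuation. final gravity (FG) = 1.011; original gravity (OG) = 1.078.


AA = (OG−FG)/(OG−1)·100;  RA = AA·0.8192
AA = (1.078 − 1.011)/(1.078 − 1)·100 = 85.8974
RA = 85.8974·0.8192

70.3672 %


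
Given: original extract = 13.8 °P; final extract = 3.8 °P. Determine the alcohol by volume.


SG = 259/(259 − P);  ABV = (OG − FG)·131.25
OG = 259/(259 − 13.8) = 1.0563
FG = 259/(259 − 3.8) = 1.0149
ABV = (1.0563 − 1.0149)·131.25

5.4325 % ABV


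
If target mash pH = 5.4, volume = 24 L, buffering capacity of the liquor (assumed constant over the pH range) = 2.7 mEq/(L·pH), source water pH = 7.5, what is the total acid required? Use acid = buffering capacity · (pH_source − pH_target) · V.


acid = 2.7 · (7.5 − 5.4) · 24

136.0800 mEq


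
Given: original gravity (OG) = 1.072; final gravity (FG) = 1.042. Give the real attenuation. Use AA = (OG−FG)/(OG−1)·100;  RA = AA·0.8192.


AA = (1.072 − 1.042)/(1.072 − 1)·100 = 41.6667
RA = 41.6667·0.8192

34.1333 %


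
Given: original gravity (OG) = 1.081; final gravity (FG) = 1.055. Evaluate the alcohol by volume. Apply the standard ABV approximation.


ABV = (OG − FG) · 131.25
ABV = (1.081 − 1.055) · 131.25

3.4125 % ABV


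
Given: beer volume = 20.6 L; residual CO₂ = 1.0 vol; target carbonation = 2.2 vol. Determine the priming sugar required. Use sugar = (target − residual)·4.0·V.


sugar = (2.2 − 1.0)·4.0·20.6

98.8800 g


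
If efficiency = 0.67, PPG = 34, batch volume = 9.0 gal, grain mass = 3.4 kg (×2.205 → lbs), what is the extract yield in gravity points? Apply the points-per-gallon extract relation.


points = lbs × PPG × eff / vol
lbs = 3.4 × 2.205 = 7.4970
points = 7.4970 × 34 × 0.67 / 9.0

18.9757 points


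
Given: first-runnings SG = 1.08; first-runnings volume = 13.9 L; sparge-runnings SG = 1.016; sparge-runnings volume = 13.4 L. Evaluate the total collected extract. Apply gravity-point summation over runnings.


total = Σ (SG_i − 1)·1000·V_i
first = (1.08 − 1)·1000·13.9 = 1112.0000
sparge = (1.016 − 1)·1000·13.4 = 214.4000
total = 1112.0000 + 214.4000

1326.4000 gravity·L


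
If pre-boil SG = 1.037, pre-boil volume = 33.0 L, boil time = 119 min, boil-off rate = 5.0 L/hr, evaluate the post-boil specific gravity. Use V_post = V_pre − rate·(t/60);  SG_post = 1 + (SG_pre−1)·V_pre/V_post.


V_post = 33.0 − 5.0·(119/60) = 23.0833
SG_post = 1 + (1.037 − 1)·33.0/23.0833

1.0529


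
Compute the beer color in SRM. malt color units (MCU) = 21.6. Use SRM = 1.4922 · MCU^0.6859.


SRM = 1.4922 · 21.6^0.6859

12.2780 SRM


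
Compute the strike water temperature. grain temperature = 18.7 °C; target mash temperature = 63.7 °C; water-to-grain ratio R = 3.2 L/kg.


T_strike = (0.41/R)·(T_mash − T_grain) + T_mash
T_strike = (0.41/3.2)·(63.7 − 18.7) + 63.7

69.4656 °C


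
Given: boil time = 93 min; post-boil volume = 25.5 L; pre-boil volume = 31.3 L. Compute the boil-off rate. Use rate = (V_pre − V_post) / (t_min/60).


rate = (31.3 − 25.5) / (93/60)

3.7419 L/hr


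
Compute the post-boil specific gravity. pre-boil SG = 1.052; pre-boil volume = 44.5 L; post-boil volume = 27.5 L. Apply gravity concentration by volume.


SG_post = 1 + (SG_pre − 1)·V_pre/V_post
pts_pre = (1.052 − 1)·1000 = 52.0000
pts_post = 52.0000·44.5/27.5 = 84.1455
SG_post = 1 + 84.1455/1000

1.0841


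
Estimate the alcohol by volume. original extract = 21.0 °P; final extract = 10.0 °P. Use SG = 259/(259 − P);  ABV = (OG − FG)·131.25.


OG = 259/(259 − 21.0) = 1.0882
FG = 259/(259 − 10.0) = 1.0402
ABV = (1.0882 − 1.0402)·131.25

6.3098 % ABV


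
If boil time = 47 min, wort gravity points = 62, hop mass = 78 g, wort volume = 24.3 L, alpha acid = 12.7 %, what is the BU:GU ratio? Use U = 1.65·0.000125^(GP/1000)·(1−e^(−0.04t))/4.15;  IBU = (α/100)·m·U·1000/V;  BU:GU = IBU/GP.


U = 1.65·0.000125^(62/1000)·(1−e^(−0.04·47))/4.15 = 0.1930
IBU = (12.7/100)·78·0.1930·1000/24.3 = 78.6737
BU:GU = 78.6737/62

1.2689


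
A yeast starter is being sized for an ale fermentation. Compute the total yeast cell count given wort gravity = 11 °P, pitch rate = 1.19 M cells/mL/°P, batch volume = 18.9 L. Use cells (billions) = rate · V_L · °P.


cells = 1.19 · 18.9 · 11

247.4010 billion cells


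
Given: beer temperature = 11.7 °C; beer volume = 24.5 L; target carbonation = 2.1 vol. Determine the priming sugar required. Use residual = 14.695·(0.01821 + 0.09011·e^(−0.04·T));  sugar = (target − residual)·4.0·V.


residual = 14.695·(0.01821 + 0.09011·e^(−0.04·11.7)) = 1.0969
sugar = (2.1 − 1.0969)·4.0·24.5

98.3077 g
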